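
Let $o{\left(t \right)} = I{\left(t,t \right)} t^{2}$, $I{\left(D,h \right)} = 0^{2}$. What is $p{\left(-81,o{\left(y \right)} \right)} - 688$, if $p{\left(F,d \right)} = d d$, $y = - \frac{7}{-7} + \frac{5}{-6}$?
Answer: $-688$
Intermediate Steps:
$y = \frac{1}{6}$ ($y = \left(-7\right) \left(- \frac{1}{7}\right) + 5 \left(- \frac{1}{6}\right) = 1 - \frac{5}{6} = \frac{1}{6} \approx 0.16667$)
$I{\left(D,h \right)} = 0$
$o{\left(t \right)} = 0$ ($o{\left(t \right)} = 0 t^{2} = 0$)
$p{\left(F,d \right)} = d^{2}$
$p{\left(-81,o{\left(y \right)} \right)} - 688 = 0^{2} - 688 = 0 - 688 = -688$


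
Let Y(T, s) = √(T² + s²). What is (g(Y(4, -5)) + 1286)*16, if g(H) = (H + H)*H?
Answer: 21888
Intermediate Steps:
g(H) = 2*H² (g(H) = (2*H)*H = 2*H²)
(g(Y(4, -5)) + 1286)*16 = (2*(√(4² + (-5)²))² + 1286)*16 = (2*(√(16 + 25))² + 1286)*16 = (2*(√41)² + 1286)*16 = (2*41 + 1286)*16 = (82 + 1286)*16 = 1368*16 = 21888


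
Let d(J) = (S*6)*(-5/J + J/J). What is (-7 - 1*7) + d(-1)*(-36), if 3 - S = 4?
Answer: 1282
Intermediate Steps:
S = -1 (S = 3 - 1*4 = 3 - 4 = -1)
d(J) = -6 + 30/J (d(J) = (-1*6)*(-5/J + J/J) = -6*(-5/J + 1) = -6*(1 - 5/J) = -6 + 30/J)
(-7 - 1*7) + d(-1)*(-36) = (-7 - 1*7) + (-6 + 30/(-1))*(-36) = (-7 - 7) + (-6 + 30*(-1))*(-36) = -14 + (-6 - 30)*(-36) = -14 - 36*(-36) = -14 + 1296 = 1282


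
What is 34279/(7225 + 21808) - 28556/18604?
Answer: -47834958/135032483 ≈ -0.35425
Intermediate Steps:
34279/(7225 + 21808) - 28556/18604 = 34279/29033 - 28556*1/18604 = 34279*(1/29033) - 7139/4651 = 34279/29033 - 7139/4651 = -47834958/135032483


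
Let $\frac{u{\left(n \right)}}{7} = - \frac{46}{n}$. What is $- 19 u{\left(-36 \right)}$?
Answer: $- \frac{3059}{18} \approx -169.94$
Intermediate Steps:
$u{\left(n \right)} = - \frac{322}{n}$ ($u{\left(n \right)} = 7 \left(- \frac{46}{n}\right) = - \frac{322}{n}$)
$- 19 u{\left(-36 \right)} = - 19 \left(- \frac{322}{-36}\right) = - 19 \left(\left(-322\right) \left(- \frac{1}{36}\right)\right) = \left(-19\right) \frac{161}{18} = - \frac{3059}{18}$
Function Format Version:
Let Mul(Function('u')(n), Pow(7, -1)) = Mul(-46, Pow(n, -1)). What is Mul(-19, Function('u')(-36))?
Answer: Rational(-3059, 18) ≈ -169.94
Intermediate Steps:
Function('u')(n) = Mul(-322, Pow(n, -1)) (Function('u')(n) = Mul(7, Mul(-46, Pow(n, -1))) = Mul(-322, Pow(n, -1)))
Mul(-19, Function('u')(-36)) = Mul(-19, Mul(-322, Pow(-36, -1))) = Mul(-19, Mul(-322, Rational(-1, 36))) = Mul(-19, Rational(161, 18)) = Rational(-3059, 18)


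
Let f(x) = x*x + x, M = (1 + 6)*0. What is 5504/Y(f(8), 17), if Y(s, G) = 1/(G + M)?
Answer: 93568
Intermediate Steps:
M = 0 (M = 7*0 = 0)
f(x) = x + x**2 (f(x) = x**2 + x = x + x**2)
Y(s, G) = 1/G (Y(s, G) = 1/(G + 0) = 1/G)
5504/Y(f(8), 17) = 5504/(1/17) = 5504*17 = 93568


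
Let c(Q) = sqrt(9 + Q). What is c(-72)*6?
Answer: 18*I*sqrt(7) ≈ 47.624*I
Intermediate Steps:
c(-72)*6 = sqrt(9 - 72)*6 = sqrt(-63)*6 = (3*I*sqrt(7))*6 = 18*I*sqrt(7)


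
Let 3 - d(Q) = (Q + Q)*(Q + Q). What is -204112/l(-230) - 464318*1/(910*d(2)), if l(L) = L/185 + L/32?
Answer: 102270516247/4217395 ≈ 24250.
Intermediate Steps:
d(Q) = 3 - 4*Q² (d(Q) = 3 - (Q + Q)*(Q + Q) = 3 - 2*Q*2*Q = 3 - 4*Q²)
l(L) = 217*L/5920 (l(L) = L*(1/185) + L*(1/32) = L/185 + L/32 = 217*L/5920)
-204112/l(-230) - 464318*1/(910*d(2)) = -204112/((217/5920)*(-230)) - 464318*1/(910*(3 - 4*2²)) = -204112/(-4991/592) - 464318*1/(910*(3 - 4*4)) = -204112*(-592/4991) - 464318*1/(910*(3 - 16)) = 120834304/4991 - 464318/(-13*65*14) = 120834304/4991 - 464318/((-845*14)) = 120834304/4991 - 464318/(-11830) = 120834304/4991 - 464318*(-1/11830) = 120834304/4991 + 232159/5915 = 102270516247/4217395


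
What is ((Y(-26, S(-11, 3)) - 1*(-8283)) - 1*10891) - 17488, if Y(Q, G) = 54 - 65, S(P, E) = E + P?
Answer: -20107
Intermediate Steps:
Y(Q, G) = -11
((Y(-26, S(-11, 3)) - 1*(-8283)) - 1*10891) - 17488 = ((-11 - 1*(-8283)) - 1*10891) - 17488 = ((-11 + 8283) - 10891) - 17488 = (8272 - 10891) - 17488 = -2619 - 17488 = -20107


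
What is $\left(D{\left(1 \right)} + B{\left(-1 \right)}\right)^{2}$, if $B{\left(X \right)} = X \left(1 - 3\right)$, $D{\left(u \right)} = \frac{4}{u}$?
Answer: $36$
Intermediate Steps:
$B{\left(X \right)} = - 2 X$ ($B{\left(X \right)} = X \left(-2\right) = - 2 X$)
$\left(D{\left(1 \right)} + B{\left(-1 \right)}\right)^{2} = \left(\frac{4}{1} - -2\right)^{2} = \left(4 \cdot 1 + 2\right)^{2} = \left(4 + 2\right)^{2} = 6^{2} = 36$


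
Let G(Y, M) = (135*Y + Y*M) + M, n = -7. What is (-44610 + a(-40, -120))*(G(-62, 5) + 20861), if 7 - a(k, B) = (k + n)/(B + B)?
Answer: -21741381777/40 ≈ -5.4353e+8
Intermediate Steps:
G(Y, M) = M + 135*Y + M*Y (G(Y, M) = (135*Y + M*Y) + M = M + 135*Y + M*Y)
a(k, B) = 7 - (-7 + k)/(2*B) (a(k, B) = 7 - (k - 7)/(B + B) = 7 - (-7 + k)/(2*B))
(-44610 + a(-40, -120))*(G(-62, 5) + 20861) = (-44610 + (½)*(7 - 1*(-40) + 14*(-120))/(-120))*((5 + 135*(-62) + 5*(-62)) + 20861) = (-44610 + (½)*(-1/120)*(7 + 40 - 1680))*((5 - 8370 - 310) + 20861) = (-44610 + (½)*(-1/120)*(-1633))*(-8675 + 20861) = (-44610 + 1633/240)*12186 = -10704767/240*12186 = -21741381777/40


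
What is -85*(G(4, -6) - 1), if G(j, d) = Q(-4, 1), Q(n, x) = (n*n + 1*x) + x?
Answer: -1445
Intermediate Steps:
Q(n, x) = n**2 + 2*x (Q(n, x) = (n**2 + x) + x = (x + n**2) + x = n**2 + 2*x)
G(j, d) = 18 (G(j, d) = (-4)**2 + 2*1 = 16 + 2 = 18)
-85*(G(4, -6) - 1) = -85*(18 - 1) = -85*17 = -1445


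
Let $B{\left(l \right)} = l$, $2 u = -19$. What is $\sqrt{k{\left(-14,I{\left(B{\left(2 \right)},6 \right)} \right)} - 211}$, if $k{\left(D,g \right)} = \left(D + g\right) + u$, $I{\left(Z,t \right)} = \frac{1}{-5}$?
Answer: $\frac{i \sqrt{23470}}{10} \approx 15.32 i$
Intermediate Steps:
$u = - \frac{19}{2}$ ($u = \frac{1}{2} \left(-19\right) = - \frac{19}{2} \approx -9.5$)
$I{\left(Z,t \right)} = - \frac{1}{5}$
$k{\left(D,g \right)} = - \frac{19}{2} + D + g$ ($k{\left(D,g \right)} = \left(D + g\right) - \frac{19}{2} = - \frac{19}{2} + D + g$)
$\sqrt{k{\left(-14,I{\left(B{\left(2 \right)},6 \right)} \right)} - 211} = \sqrt{\left(- \frac{19}{2} - 14 - \frac{1}{5}\right) - 211} = \sqrt{- \frac{237}{10} - 211} = \sqrt{- \frac{2347}{10}} = \frac{i \sqrt{23470}}{10}$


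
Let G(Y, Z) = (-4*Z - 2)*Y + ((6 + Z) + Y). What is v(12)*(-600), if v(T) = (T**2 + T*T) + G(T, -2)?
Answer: -225600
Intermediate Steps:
G(Y, Z) = 6 + Y + Z + Y*(-2 - 4*Z) (G(Y, Z) = (-2 - 4*Z)*Y + (6 + Y + Z) = Y*(-2 - 4*Z) + (6 + Y + Z) = 6 + Y + Z + Y*(-2 - 4*Z))
v(T) = 4 + 2*T**2 + 7*T (v(T) = (T**2 + T*T) + (6 - 2 - T - 4*T*(-2)) = (T**2 + T**2) + (6 - 2 - T + 8*T) = 2*T**2 + (4 + 7*T) = 4 + 2*T**2 + 7*T)
v(12)*(-600) = (4 + 2*12**2 + 7*12)*(-600) = (4 + 2*144 + 84)*(-600) = (4 + 288 + 84)*(-600) = 376*(-600) = -225600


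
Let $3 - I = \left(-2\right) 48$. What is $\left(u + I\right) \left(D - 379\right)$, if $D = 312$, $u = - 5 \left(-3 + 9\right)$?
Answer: $-4623$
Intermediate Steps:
$u = -30$ ($u = \left(-5\right) 6 = -30$)
$I = 99$ ($I = 3 - \left(-2\right) 48 = 3 - -96 = 3 + 96 = 99$)
$\left(u + I\right) \left(D - 379\right) = \left(-30 + 99\right) \left(312 - 379\right) = 69 \left(-67\right) = -4623$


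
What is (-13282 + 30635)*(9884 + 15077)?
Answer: 433148233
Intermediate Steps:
(-13282 + 30635)*(9884 + 15077) = 17353*24961 = 433148233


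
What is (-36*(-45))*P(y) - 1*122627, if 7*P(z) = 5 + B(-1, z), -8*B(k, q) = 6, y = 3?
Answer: -851504/7 ≈ -1.2164e+5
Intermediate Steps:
B(k, q) = -3/4 (B(k, q) = -1/8*6 = -3/4)
P(z) = 17/28 (P(z) = (5 - 3/4)/7 = (1/7)*(17/4) = 17/28)
(-36*(-45))*P(y) - 1*122627 = -36*(-45)*(17/28) - 1*122627 = 1620*(17/28) - 122627 = 6885/7 - 122627 = -851504/7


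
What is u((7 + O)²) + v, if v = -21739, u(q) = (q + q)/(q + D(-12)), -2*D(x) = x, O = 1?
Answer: -760801/35 ≈ -21737.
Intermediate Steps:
D(x) = -x/2
u(q) = 2*q/(6 + q) (u(q) = (q + q)/(q - ½*(-12)) = (2*q)/(q + 6) = (2*q)/(6 + q) = 2*q/(6 + q))
u((7 + O)²) + v = 2*(7 + 1)²/(6 + (7 + 1)²) - 21739 = 2*8²/(6 + 8²) - 21739 = 2*64/(6 + 64) - 21739 = 2*64/70 - 21739 = 2*64*(1/70) - 21739 = 64/35 - 21739 = -760801/35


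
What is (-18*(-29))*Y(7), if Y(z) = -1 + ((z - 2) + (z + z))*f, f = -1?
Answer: -10440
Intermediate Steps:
Y(z) = 1 - 3*z (Y(z) = -1 + ((z - 2) + (z + z))*(-1) = -1 + ((-2 + z) + 2*z)*(-1) = -1 + (-2 + 3*z)*(-1) = -1 + (2 - 3*z) = 1 - 3*z)
(-18*(-29))*Y(7) = (-18*(-29))*(1 - 3*7) = 522*(1 - 21) = 522*(-20) = -10440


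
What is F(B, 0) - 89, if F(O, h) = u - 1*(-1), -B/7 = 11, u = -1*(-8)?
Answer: -80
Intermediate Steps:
u = 8
B = -77 (B = -7*11 = -77)
F(O, h) = 9 (F(O, h) = 8 - 1*(-1) = 8 + 1 = 9)
F(B, 0) - 89 = 9 - 89 = -80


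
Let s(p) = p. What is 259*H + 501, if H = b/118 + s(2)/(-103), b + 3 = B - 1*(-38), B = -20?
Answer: 6428185/12154 ≈ 528.89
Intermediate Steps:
b = 15 (b = -3 + (-20 - 1*(-38)) = -3 + (-20 + 38) = -3 + 18 = 15)
H = 1309/12154 (H = 15/118 + 2/(-103) = 15*(1/118) + 2*(-1/103) = 15/118 - 2/103 = 1309/12154 ≈ 0.10770)
259*H + 501 = 259*(1309/12154) + 501 = 339031/12154 + 501 = 6428185/12154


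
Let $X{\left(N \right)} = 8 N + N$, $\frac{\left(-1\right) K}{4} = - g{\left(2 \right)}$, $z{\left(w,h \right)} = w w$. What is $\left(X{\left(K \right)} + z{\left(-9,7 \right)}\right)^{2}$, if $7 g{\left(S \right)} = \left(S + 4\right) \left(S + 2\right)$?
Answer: $\frac{2047761}{49} \approx 41791.0$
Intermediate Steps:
$z{\left(w,h \right)} = w^{2}$
$g{\left(S \right)} = \frac{\left(2 + S\right) \left(4 + S\right)}{7}$ ($g{\left(S \right)} = \frac{\left(S + 4\right) \left(S + 2\right)}{7} = \frac{\left(4 + S\right) \left(2 + S\right)}{7} = \frac{\left(2 + S\right) \left(4 + S\right)}{7}$)
$K = \frac{96}{7}$ ($K = - 4 \left(- (\frac{8}{7} + \frac{2^{2}}{7} + \frac{6}{7} \cdot 2)\right) = - 4 \left(- (\frac{8}{7} + \frac{1}{7} \cdot 4 + \frac{12}{7})\right) = - 4 \left(- (\frac{8}{7} + \frac{4}{7} + \frac{12}{7})\right) = - 4 \left(\left(-1\right) \frac{24}{7}\right) = \left(-4\right) \left(- \frac{24}{7}\right) = \frac{96}{7} \approx 13.714$)
$X{\left(N \right)} = 9 N$
$\left(X{\left(K \right)} + z{\left(-9,7 \right)}\right)^{2} = \left(9 \cdot \frac{96}{7} + \left(-9\right)^{2}\right)^{2} = \left(\frac{864}{7} + 81\right)^{2} = \left(\frac{1431}{7}\right)^{2} = \frac{2047761}{49}$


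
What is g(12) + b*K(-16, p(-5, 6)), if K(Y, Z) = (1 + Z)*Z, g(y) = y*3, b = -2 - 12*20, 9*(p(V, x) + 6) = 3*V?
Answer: -110996/9 ≈ -12333.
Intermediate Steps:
p(V, x) = -6 + V/3 (p(V, x) = -6 + (3*V)/9 = -6 + V/3)
b = -242 (b = -2 - 240 = -242)
g(y) = 3*y
K(Y, Z) = Z*(1 + Z)
g(12) + b*K(-16, p(-5, 6)) = 3*12 - 242*(-6 + (1/3)*(-5))*(1 + (-6 + (1/3)*(-5))) = 36 - 242*(-6 - 5/3)*(1 + (-6 - 5/3)) = 36 - (-5566)*(1 - 23/3)/3 = 36 - (-5566)*(-20)/(3*3) = 36 - 242*460/9 = 36 - 111320/9 = -110996/9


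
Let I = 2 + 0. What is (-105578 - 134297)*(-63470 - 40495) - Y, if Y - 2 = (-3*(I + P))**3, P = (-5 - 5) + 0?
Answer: 24938590549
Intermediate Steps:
P = -10 (P = -10 + 0 = -10)
I = 2
Y = 13826 (Y = 2 + (-3*(2 - 10))**3 = 2 + (-3*(-8))**3 = 2 + 24**3 = 2 + 13824 = 13826)
(-105578 - 134297)*(-63470 - 40495) - Y = (-105578 - 134297)*(-63470 - 40495) - 1*13826 = -239875*(-103965) - 13826 = 24938604375 - 13826 = 24938590549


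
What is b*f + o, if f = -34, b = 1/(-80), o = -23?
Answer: -903/40 ≈ -22.575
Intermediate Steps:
b = -1/80 ≈ -0.012500
b*f + o = -1/80*(-34) - 23 = 17/40 - 23 = -903/40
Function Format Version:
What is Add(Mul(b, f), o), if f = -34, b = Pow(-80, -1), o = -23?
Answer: Rational(-903, 40) ≈ -22.575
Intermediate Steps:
b = Rational(-1, 80) ≈ -0.012500
Add(Mul(b, f), o) = Add(Mul(Rational(-1, 80), -34), -23) = Add(Rational(17, 40), -23) = Rational(-903, 40)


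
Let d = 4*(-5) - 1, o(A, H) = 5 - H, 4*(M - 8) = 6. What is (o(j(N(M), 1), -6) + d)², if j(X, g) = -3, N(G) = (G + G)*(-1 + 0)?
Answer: 100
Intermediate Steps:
M = 19/2 (M = 8 + (¼)*6 = 8 + 3/2 = 19/2 ≈ 9.5000)
N(G) = -2*G (N(G) = (2*G)*(-1) = -2*G)
d = -21 (d = -20 - 1 = -21)
(o(j(N(M), 1), -6) + d)² = ((5 - 1*(-6)) - 21)² = ((5 + 6) - 21)² = (11 - 21)² = (-10)² = 100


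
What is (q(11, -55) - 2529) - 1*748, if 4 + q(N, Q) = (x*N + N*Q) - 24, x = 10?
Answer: -3800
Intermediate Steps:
q(N, Q) = -28 + 10*N + N*Q (q(N, Q) = -4 + ((10*N + N*Q) - 24) = -4 + (-24 + 10*N + N*Q) = -28 + 10*N + N*Q)
(q(11, -55) - 2529) - 1*748 = ((-28 + 10*11 + 11*(-55)) - 2529) - 1*748 = ((-28 + 110 - 605) - 2529) - 748 = (-523 - 2529) - 748 = -3052 - 748 = -3800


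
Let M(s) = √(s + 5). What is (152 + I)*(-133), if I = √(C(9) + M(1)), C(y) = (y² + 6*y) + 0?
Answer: -20216 - 133*√(135 + √6) ≈ -21775.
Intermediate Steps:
M(s) = √(5 + s)
C(y) = y² + 6*y
I = √(135 + √6) (I = √(9*(6 + 9) + √(5 + 1)) = √(9*15 + √6) = √(135 + √6) ≈ 11.724)
(152 + I)*(-133) = (152 + √(135 + √6))*(-133) = -20216 - 133*√(135 + √6)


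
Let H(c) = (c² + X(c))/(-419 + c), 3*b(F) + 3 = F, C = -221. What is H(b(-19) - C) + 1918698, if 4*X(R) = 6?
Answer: 7090686019/3696 ≈ 1.9185e+6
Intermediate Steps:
b(F) = -1 + F/3
X(R) = 3/2 (X(R) = (¼)*6 = 3/2)
H(c) = (3/2 + c²)/(-419 + c) (H(c) = (c² + 3/2)/(-419 + c) = (3/2 + c²)/(-419 + c))
H(b(-19) - C) + 1918698 = (3/2 + ((-1 + (⅓)*(-19)) - 1*(-221))²)/(-419 + ((-1 + (⅓)*(-19)) - 1*(-221))) + 1918698 = (3/2 + ((-1 - 19/3) + 221)²)/(-419 + ((-1 - 19/3) + 221)) + 1918698 = (3/2 + (-22/3 + 221)²)/(-419 + (-22/3 + 221)) + 1918698 = (3/2 + (641/3)²)/(-419 + 641/3) + 1918698 = (3/2 + 410881/9)/(-616/3) + 1918698 = -3/616*821789/18 + 1918698 = -821789/3696 + 1918698 = 7090686019/3696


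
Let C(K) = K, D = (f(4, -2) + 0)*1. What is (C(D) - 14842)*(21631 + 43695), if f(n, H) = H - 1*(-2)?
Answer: -969568492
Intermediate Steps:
f(n, H) = 2 + H (f(n, H) = H + 2 = 2 + H)
D = 0 (D = ((2 - 2) + 0)*1 = (0 + 0)*1 = 0*1 = 0)
(C(D) - 14842)*(21631 + 43695) = (0 - 14842)*(21631 + 43695) = -14842*65326 = -969568492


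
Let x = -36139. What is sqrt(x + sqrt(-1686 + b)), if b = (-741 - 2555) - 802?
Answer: sqrt(-36139 + 2*I*sqrt(1446)) ≈ 0.2 + 190.1*I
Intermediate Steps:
b = -4098 (b = -3296 - 802 = -4098)
sqrt(x + sqrt(-1686 + b)) = sqrt(-36139 + sqrt(-1686 - 4098)) = sqrt(-36139 + sqrt(-5784)) = sqrt(-36139 + 2*I*sqrt(1446))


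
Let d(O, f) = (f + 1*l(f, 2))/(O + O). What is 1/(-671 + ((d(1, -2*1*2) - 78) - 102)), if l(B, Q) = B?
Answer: -1/855 ≈ -0.0011696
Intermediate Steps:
d(O, f) = f/O (d(O, f) = (f + 1*f)/(O + O) = (f + f)/((2*O)) = (2*f)*(1/(2*O)) = f/O)
1/(-671 + ((d(1, -2*1*2) - 78) - 102)) = 1/(-671 + (((-2*1*2)/1 - 78) - 102)) = 1/(-671 + ((-2*2*1 - 78) - 102)) = 1/(-671 + ((-4*1 - 78) - 102)) = 1/(-671 + ((-4 - 78) - 102)) = 1/(-671 + (-82 - 102)) = 1/(-671 - 184) = 1/(-855) = -1/855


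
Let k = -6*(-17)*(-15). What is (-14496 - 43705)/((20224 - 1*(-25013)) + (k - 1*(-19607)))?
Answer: -58201/63314 ≈ -0.91924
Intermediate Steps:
k = -1530 (k = 102*(-15) = -1530)
(-14496 - 43705)/((20224 - 1*(-25013)) + (k - 1*(-19607))) = (-14496 - 43705)/((20224 - 1*(-25013)) + (-1530 - 1*(-19607))) = -58201/((20224 + 25013) + (-1530 + 19607)) = -58201/(45237 + 18077) = -58201/63314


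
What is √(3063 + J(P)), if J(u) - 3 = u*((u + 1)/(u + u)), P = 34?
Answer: √12334/2 ≈ 55.529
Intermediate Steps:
J(u) = 7/2 + u/2 (J(u) = 3 + u*((u + 1)/(u + u)) = 3 + u*((1 + u)/((2*u))) = 3 + u*((1 + u)*(1/(2*u))) = 3 + u*((1 + u)/(2*u)) = 3 + (½ + u/2) = 7/2 + u/2)
√(3063 + J(P)) = √(3063 + (7/2 + (½)*34)) = √(3063 + (7/2 + 17)) = √(3063 + 41/2) = √(6167/2) = √12334/2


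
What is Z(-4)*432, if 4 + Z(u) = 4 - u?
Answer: 1728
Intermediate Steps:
Z(u) = -u (Z(u) = -4 + (4 - u) = -u)
Z(-4)*432 = -1*(-4)*432 = 4*432 = 1728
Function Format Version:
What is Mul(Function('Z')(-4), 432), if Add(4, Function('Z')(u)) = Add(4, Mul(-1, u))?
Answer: 1728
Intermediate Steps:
Function('Z')(u) = Mul(-1, u) (Function('Z')(u) = Add(-4, Add(4, Mul(-1, u))) = Mul(-1, u))
Mul(Function('Z')(-4), 432) = Mul(Mul(-1, -4), 432) = Mul(4, 432) = 1728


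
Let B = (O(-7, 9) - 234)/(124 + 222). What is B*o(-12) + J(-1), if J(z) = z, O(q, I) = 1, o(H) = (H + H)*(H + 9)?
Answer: -8561/173 ≈ -49.486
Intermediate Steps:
o(H) = 2*H*(9 + H) (o(H) = (2*H)*(9 + H) = 2*H*(9 + H))
B = -233/346 (B = (1 - 234)/(124 + 222) = -233/346 ≈ -0.67341)
B*o(-12) + J(-1) = -233*(-12)*(9 - 12)/173 - 1 = -233*(-12)*(-3)/173 - 1 = -233/346*72 - 1 = -8388/173 - 1 = -8561/173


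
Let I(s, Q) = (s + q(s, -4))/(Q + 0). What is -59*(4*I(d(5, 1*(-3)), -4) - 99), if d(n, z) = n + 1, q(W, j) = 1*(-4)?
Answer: 5959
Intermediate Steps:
q(W, j) = -4
d(n, z) = 1 + n
I(s, Q) = (-4 + s)/Q (I(s, Q) = (s - 4)/(Q + 0) = (-4 + s)/Q)
-59*(4*I(d(5, 1*(-3)), -4) - 99) = -59*(4*((-4 + (1 + 5))/(-4)) - 99) = -59*(4*(-(-4 + 6)/4) - 99) = -59*(4*(-¼*2) - 99) = -59*(4*(-½) - 99) = -59*(-2 - 99) = -59*(-101) = 5959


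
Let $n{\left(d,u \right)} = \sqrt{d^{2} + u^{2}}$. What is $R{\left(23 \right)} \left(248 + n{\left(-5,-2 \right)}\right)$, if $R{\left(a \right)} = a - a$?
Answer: $0$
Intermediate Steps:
$R{\left(a \right)} = 0$
$R{\left(23 \right)} \left(248 + n{\left(-5,-2 \right)}\right) = 0 \left(248 + \sqrt{\left(-5\right)^{2} + \left(-2\right)^{2}}\right) = 0 \left(248 + \sqrt{25 + 4}\right) = 0 \left(248 + \sqrt{29}\right) = 0$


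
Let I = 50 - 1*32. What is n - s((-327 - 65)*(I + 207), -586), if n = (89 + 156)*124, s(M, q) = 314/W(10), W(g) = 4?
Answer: 60603/2 ≈ 30302.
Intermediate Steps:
I = 18 (I = 50 - 32 = 18)
s(M, q) = 157/2 (s(M, q) = 314/4 = 314*(¼) = 157/2)
n = 30380 (n = 245*124 = 30380)
n - s((-327 - 65)*(I + 207), -586) = 30380 - 1*157/2 = 30380 - 157/2 = 60603/2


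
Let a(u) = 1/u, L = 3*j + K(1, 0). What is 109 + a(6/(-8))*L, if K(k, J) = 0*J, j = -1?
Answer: 113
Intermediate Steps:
K(k, J) = 0
L = -3 (L = 3*(-1) + 0 = -3 + 0 = -3)
109 + a(6/(-8))*L = 109 - 3/(6/(-8)) = 109 - 3/(6*(-⅛)) = 109 - 3/(-¾) = 109 - 4/3*(-3) = 109 + 4 = 113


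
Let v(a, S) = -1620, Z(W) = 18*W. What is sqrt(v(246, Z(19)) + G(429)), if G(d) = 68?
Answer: 4*I*sqrt(97) ≈ 39.395*I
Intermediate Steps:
sqrt(v(246, Z(19)) + G(429)) = sqrt(-1620 + 68) = sqrt(-1552) = 4*I*sqrt(97)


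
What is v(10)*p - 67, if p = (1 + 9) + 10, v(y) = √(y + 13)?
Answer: -67 + 20*√23 ≈ 28.917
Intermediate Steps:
v(y) = √(13 + y)
p = 20 (p = 10 + 10 = 20)
v(10)*p - 67 = √(13 + 10)*20 - 67 = √23*20 - 67 = 20*√23 - 67 = -67 + 20*√23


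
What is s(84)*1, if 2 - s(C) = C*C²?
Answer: -592702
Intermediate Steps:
s(C) = 2 - C³ (s(C) = 2 - C*C² = 2 - C³)
s(84)*1 = (2 - 1*84³)*1 = (2 - 1*592704)*1 = (2 - 592704)*1 = -592702*1 = -592702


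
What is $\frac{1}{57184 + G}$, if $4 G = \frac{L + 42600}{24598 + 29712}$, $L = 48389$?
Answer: $\frac{217240}{12422743149} \approx 1.7487 \cdot 10^{-5}$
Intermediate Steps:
$G = \frac{90989}{217240}$ ($G = \frac{\left(48389 + 42600\right) \frac{1}{24598 + 29712}}{4} = \frac{90989 \cdot \frac{1}{54310}}{4} = \frac{1}{4} \cdot \frac{90989}{54310} = \frac{90989}{217240} \approx 0.41884$)
$\frac{1}{57184 + G} = \frac{1}{57184 + \frac{90989}{217240}} = \frac{1}{\frac{12422743149}{217240}} = \frac{217240}{12422743149}$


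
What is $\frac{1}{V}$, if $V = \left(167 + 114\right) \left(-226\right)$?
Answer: $- \frac{1}{63506} \approx -1.5747 \cdot 10^{-5}$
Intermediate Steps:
$V = -63506$ ($V = 281 \left(-226\right) = -63506$)
$\frac{1}{V} = \frac{1}{-63506} = - \frac{1}{63506}$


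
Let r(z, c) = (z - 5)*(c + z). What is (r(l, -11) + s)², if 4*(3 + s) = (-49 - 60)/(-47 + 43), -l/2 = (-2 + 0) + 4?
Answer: 4932841/256 ≈ 19269.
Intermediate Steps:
l = -4 (l = -2*((-2 + 0) + 4) = -2*(-2 + 4) = -2*2 = -4)
r(z, c) = (-5 + z)*(c + z)
s = 61/16 (s = -3 + ((-49 - 60)/(-47 + 43))/4 = -3 + (-109/(-4))/4 = -3 + (-109*(-¼))/4 = -3 + (¼)*(109/4) = -3 + 109/16 = 61/16 ≈ 3.8125)
(r(l, -11) + s)² = (((-4)² - 5*(-11) - 5*(-4) - 11*(-4)) + 61/16)² = ((16 + 55 + 20 + 44) + 61/16)² = (135 + 61/16)² = (2221/16)² = 4932841/256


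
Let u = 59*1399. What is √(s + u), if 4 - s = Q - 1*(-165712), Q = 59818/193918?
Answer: I*√781859832432458/96959 ≈ 288.39*I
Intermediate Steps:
Q = 29909/96959 (Q = 59818*(1/193918) = 29909/96959 ≈ 0.30847)
u = 82541
s = -16066911881/96959 (s = 4 - (29909/96959 - 1*(-165712)) = 4 - (29909/96959 + 165712) = 4 - 1*16067299717/96959 = 4 - 16067299717/96959 = -16066911881/96959 ≈ -1.6571e+5)
√(s + u) = √(-16066911881/96959 + 82541) = √(-8063819062/96959) = I*√781859832432458/96959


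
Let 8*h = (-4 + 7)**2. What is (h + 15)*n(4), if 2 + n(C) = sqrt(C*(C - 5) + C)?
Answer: -129/4 ≈ -32.250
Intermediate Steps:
n(C) = -2 + sqrt(C + C*(-5 + C)) (n(C) = -2 + sqrt(C*(C - 5) + C) = -2 + sqrt(C*(-5 + C) + C) = -2 + sqrt(C + C*(-5 + C)))
h = 9/8 (h = (-4 + 7)**2/8 = (1/8)*3**2 = (1/8)*9 = 9/8 ≈ 1.1250)
(h + 15)*n(4) = (9/8 + 15)*(-2 + sqrt(4*(-4 + 4))) = 129*(-2 + sqrt(4*0))/8 = 129*(-2 + sqrt(0))/8 = 129*(-2 + 0)/8 = (129/8)*(-2) = -129/4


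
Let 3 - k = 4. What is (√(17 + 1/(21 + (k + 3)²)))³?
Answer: 426*√426/125 ≈ 70.340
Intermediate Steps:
k = -1 (k = 3 - 1*4 = 3 - 4 = -1)
(√(17 + 1/(21 + (k + 3)²)))³ = (√(17 + 1/(21 + (-1 + 3)²)))³ = (√(17 + 1/(21 + 2²)))³ = (√(17 + 1/(21 + 4)))³ = (√(17 + 1/25))³ = (√(426/25))³ = (√426/5)³ = 426*√426/125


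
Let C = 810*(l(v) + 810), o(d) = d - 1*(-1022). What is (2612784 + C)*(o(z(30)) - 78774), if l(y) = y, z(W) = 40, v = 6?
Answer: -254409193728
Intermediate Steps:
o(d) = 1022 + d (o(d) = d + 1022 = 1022 + d)
C = 660960 (C = 810*(6 + 810) = 810*816 = 660960)
(2612784 + C)*(o(z(30)) - 78774) = (2612784 + 660960)*((1022 + 40) - 78774) = 3273744*(1062 - 78774) = 3273744*(-77712) = -254409193728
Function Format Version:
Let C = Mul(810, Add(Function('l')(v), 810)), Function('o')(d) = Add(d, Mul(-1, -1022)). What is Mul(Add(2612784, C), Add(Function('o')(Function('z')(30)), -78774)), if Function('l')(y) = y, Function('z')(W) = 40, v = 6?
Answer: -254409193728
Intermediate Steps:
Function('o')(d) = Add(1022, d) (Function('o')(d) = Add(d, 1022) = Add(1022, d))
C = 660960 (C = Mul(810, Add(6, 810)) = Mul(810, 816) = 660960)
Mul(Add(2612784, C), Add(Function('o')(Function('z')(30)), -78774)) = Mul(Add(2612784, 660960), Add(Add(1022, 40), -78774)) = Mul(3273744, Add(1062, -78774)) = Mul(3273744, -77712) = -254409193728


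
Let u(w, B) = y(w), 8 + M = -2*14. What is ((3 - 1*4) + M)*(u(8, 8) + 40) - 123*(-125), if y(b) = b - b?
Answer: 13895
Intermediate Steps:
y(b) = 0
M = -36 (M = -8 - 2*14 = -8 - 28 = -36)
u(w, B) = 0
((3 - 1*4) + M)*(u(8, 8) + 40) - 123*(-125) = ((3 - 1*4) - 36)*(0 + 40) - 123*(-125) = ((3 - 4) - 36)*40 + 15375 = (-1 - 36)*40 + 15375 = -37*40 + 15375 = -1480 + 15375 = 13895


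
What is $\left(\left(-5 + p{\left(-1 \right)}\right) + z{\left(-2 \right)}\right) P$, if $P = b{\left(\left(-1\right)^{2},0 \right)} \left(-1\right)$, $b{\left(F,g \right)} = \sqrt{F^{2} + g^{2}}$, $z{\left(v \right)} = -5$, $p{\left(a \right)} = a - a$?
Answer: $10$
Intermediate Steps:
$p{\left(a \right)} = 0$
$P = -1$ ($P = \sqrt{\left(\left(-1\right)^{2}\right)^{2} + 0^{2}} \left(-1\right) = \sqrt{1^{2} + 0} \left(-1\right) = \sqrt{1 + 0} \left(-1\right) = \sqrt{1} \left(-1\right) = 1 \left(-1\right) = -1$)
$\left(\left(-5 + p{\left(-1 \right)}\right) + z{\left(-2 \right)}\right) P = \left(\left(-5 + 0\right) - 5\right) \left(-1\right) = \left(-5 - 5\right) \left(-1\right) = \left(-10\right) \left(-1\right) = 10$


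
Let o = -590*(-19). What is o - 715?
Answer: 10495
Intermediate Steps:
o = 11210
o - 715 = 11210 - 715 = 10495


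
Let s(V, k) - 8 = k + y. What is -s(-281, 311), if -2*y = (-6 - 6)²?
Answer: -247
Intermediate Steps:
y = -72 (y = -(-6 - 6)²/2 = -½*(-12)² = -½*144 = -72)
s(V, k) = -64 + k (s(V, k) = 8 + (k - 72) = 8 + (-72 + k) = -64 + k)
-s(-281, 311) = -(-64 + 311) = -1*247 = -247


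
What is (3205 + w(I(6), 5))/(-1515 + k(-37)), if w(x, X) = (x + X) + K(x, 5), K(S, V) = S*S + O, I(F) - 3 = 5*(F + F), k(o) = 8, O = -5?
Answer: -7237/1507 ≈ -4.8023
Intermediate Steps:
I(F) = 3 + 10*F (I(F) = 3 + 5*(F + F) = 3 + 5*(2*F) = 3 + 10*F)
K(S, V) = -5 + S² (K(S, V) = S*S - 5 = S² - 5 = -5 + S²)
w(x, X) = -5 + X + x + x² (w(x, X) = (x + X) + (-5 + x²) = (X + x) + (-5 + x²) = -5 + X + x + x²)
(3205 + w(I(6), 5))/(-1515 + k(-37)) = (3205 + (-5 + 5 + (3 + 10*6) + (3 + 10*6)²))/(-1515 + 8) = (3205 + (-5 + 5 + (3 + 60) + (3 + 60)²))/(-1507) = (3205 + (-5 + 5 + 63 + 63²))*(-1/1507) = (3205 + (-5 + 5 + 63 + 3969))*(-1/1507) = (3205 + 4032)*(-1/1507) = 7237*(-1/1507) = -7237/1507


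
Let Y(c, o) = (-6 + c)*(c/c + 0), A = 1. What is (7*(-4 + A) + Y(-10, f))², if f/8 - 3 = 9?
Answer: 1369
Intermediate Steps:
f = 96 (f = 24 + 8*9 = 24 + 72 = 96)
Y(c, o) = -6 + c (Y(c, o) = (-6 + c)*(1 + 0) = (-6 + c)*1 = -6 + c)
(7*(-4 + A) + Y(-10, f))² = (7*(-4 + 1) + (-6 - 10))² = (7*(-3) - 16)² = (-21 - 16)² = (-37)² = 1369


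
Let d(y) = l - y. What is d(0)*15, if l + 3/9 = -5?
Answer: -80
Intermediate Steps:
l = -16/3 (l = -⅓ - 5 = -16/3 ≈ -5.3333)
d(y) = -16/3 - y
d(0)*15 = (-16/3 - 1*0)*15 = (-16/3 + 0)*15 = -16/3*15 = -80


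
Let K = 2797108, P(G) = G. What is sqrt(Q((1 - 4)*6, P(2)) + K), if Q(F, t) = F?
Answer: sqrt(2797090) ≈ 1672.4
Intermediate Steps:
sqrt(Q((1 - 4)*6, P(2)) + K) = sqrt((1 - 4)*6 + 2797108) = sqrt(-3*6 + 2797108) = sqrt(-18 + 2797108) = sqrt(2797090)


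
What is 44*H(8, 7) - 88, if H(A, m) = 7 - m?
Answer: -88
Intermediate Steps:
44*H(8, 7) - 88 = 44*(7 - 1*7) - 88 = 44*(7 - 7) - 88 = 44*0 - 88 = 0 - 88 = -88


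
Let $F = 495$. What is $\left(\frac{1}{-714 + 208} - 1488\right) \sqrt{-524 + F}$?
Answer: $- \frac{752929 i \sqrt{29}}{506} \approx - 8013.1 i$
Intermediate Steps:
$\left(\frac{1}{-714 + 208} - 1488\right) \sqrt{-524 + F} = \left(\frac{1}{-714 + 208} - 1488\right) \sqrt{-524 + 495} = \left(\frac{1}{-506} - 1488\right) \sqrt{-29} = \left(- \frac{1}{506} - 1488\right) i \sqrt{29} = - \frac{752929 i \sqrt{29}}{506}$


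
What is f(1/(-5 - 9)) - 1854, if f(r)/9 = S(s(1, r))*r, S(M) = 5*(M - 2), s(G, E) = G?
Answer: -25911/14 ≈ -1850.8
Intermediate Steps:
S(M) = -10 + 5*M (S(M) = 5*(-2 + M) = -10 + 5*M)
f(r) = -45*r (f(r) = 9*((-10 + 5*1)*r) = 9*((-10 + 5)*r) = 9*(-5*r) = -45*r)
f(1/(-5 - 9)) - 1854 = -45/(-5 - 9) - 1854 = -45/(-14) - 1854 = -45*(-1/14) - 1854 = 45/14 - 1854 = -25911/14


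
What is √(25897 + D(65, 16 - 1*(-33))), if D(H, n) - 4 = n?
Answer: 5*√1038 ≈ 161.09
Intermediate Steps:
D(H, n) = 4 + n
√(25897 + D(65, 16 - 1*(-33))) = √(25897 + (4 + (16 - 1*(-33)))) = √(25897 + (4 + (16 + 33))) = √(25897 + (4 + 49)) = √(25897 + 53) = √25950 = 5*√1038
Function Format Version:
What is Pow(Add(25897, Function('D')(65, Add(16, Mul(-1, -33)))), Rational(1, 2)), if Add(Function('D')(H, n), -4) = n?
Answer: Mul(5, Pow(1038, Rational(1, 2))) ≈ 161.09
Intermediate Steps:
Function('D')(H, n) = Add(4, n)
Pow(Add(25897, Function('D')(65, Add(16, Mul(-1, -33)))), Rational(1, 2)) = Pow(Add(25897, Add(4, Add(16, Mul(-1, -33)))), Rational(1, 2)) = Pow(Add(25897, Add(4, Add(16, 33))), Rational(1, 2)) = Pow(Add(25897, Add(4, 49)), Rational(1, 2)) = Pow(Add(25897, 53), Rational(1, 2)) = Pow(25950, Rational(1, 2)) = Mul(5, Pow(1038, Rational(1, 2)))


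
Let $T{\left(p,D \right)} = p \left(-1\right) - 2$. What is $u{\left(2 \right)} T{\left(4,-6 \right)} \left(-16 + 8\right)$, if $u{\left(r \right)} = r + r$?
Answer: $192$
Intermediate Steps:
$u{\left(r \right)} = 2 r$
$T{\left(p,D \right)} = -2 - p$ ($T{\left(p,D \right)} = - p - 2 = -2 - p$)
$u{\left(2 \right)} T{\left(4,-6 \right)} \left(-16 + 8\right) = 2 \cdot 2 \left(-2 - 4\right) \left(-16 + 8\right) = 4 \left(-2 - 4\right) \left(-8\right) = 4 \left(-6\right) \left(-8\right) = \left(-24\right) \left(-8\right) = 192$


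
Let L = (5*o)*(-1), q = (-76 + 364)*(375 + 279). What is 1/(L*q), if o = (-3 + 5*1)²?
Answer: -1/3767040 ≈ -2.6546e-7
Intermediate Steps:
o = 4 (o = (-3 + 5)² = 2² = 4)
q = 188352 (q = 288*654 = 188352)
L = -20 (L = (5*4)*(-1) = 20*(-1) = -20)
1/(L*q) = 1/(-20*188352) = 1/(-3767040) = -1/3767040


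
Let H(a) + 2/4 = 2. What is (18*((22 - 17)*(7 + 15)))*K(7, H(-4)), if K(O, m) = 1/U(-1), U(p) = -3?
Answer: -660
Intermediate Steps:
H(a) = 3/2 (H(a) = -½ + 2 = 3/2)
K(O, m) = -⅓ (K(O, m) = 1/(-3) = -⅓)
(18*((22 - 17)*(7 + 15)))*K(7, H(-4)) = (18*((22 - 17)*(7 + 15)))*(-⅓) = (18*(5*22))*(-⅓) = (18*110)*(-⅓) = 1980*(-⅓) = -660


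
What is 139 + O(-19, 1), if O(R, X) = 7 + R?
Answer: 127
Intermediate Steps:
139 + O(-19, 1) = 139 + (7 - 19) = 139 - 12 = 127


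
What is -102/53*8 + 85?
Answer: 3689/53 ≈ 69.604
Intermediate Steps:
-102/53*8 + 85 = -816/53 + 85 = 3689/53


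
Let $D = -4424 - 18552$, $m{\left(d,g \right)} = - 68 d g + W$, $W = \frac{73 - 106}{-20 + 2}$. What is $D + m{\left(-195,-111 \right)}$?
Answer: $- \frac{8969005}{6} \approx -1.4948 \cdot 10^{6}$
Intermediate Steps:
$W = \frac{11}{6}$ ($W = - \frac{33}{-18} = \left(-33\right) \left(- \frac{1}{18}\right) = \frac{11}{6} \approx 1.8333$)
$m{\left(d,g \right)} = \frac{11}{6} - 68 d g$ ($m{\left(d,g \right)} = - 68 d g + \frac{11}{6} = \frac{11}{6} - 68 d g$)
$D = -22976$ ($D = -4424 - 18552 = -22976$)
$D + m{\left(-195,-111 \right)} = -22976 + \left(\frac{11}{6} - \left(-13260\right) \left(-111\right)\right) = -22976 + \left(\frac{11}{6} - 1471860\right) = -22976 - \frac{8831149}{6} = - \frac{8969005}{6}$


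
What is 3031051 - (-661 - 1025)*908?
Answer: 4561939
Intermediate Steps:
3031051 - (-661 - 1025)*908 = 3031051 - (-1686)*908 = 3031051 - 1*(-1530888) = 3031051 + 1530888 = 4561939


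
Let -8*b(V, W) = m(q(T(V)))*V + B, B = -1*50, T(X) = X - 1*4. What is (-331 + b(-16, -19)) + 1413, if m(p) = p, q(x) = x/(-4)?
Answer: 4393/4 ≈ 1098.3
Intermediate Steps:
T(X) = -4 + X (T(X) = X - 4 = -4 + X)
q(x) = -x/4 (q(x) = x*(-1/4) = -x/4)
B = -50
b(V, W) = 25/4 - V*(1 - V/4)/8 (b(V, W) = -((-(-4 + V)/4)*V - 50)/8 = -((1 - V/4)*V - 50)/8 = -(V*(1 - V/4) - 50)/8 = -(-50 + V*(1 - V/4))/8 = 25/4 - V*(1 - V/4)/8)
(-331 + b(-16, -19)) + 1413 = (-331 + (25/4 + (1/32)*(-16)*(-4 - 16))) + 1413 = (-331 + (25/4 + (1/32)*(-16)*(-20))) + 1413 = (-331 + (25/4 + 10)) + 1413 = (-331 + 65/4) + 1413 = -1259/4 + 1413 = 4393/4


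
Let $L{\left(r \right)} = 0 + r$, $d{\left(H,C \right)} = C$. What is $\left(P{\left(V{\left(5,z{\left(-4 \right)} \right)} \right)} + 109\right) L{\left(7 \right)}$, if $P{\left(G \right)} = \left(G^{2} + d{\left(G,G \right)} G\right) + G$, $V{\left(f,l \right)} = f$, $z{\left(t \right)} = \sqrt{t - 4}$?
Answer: $1148$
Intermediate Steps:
$z{\left(t \right)} = \sqrt{-4 + t}$
$L{\left(r \right)} = r$
$P{\left(G \right)} = G + 2 G^{2}$ ($P{\left(G \right)} = \left(G^{2} + G G\right) + G = \left(G^{2} + G^{2}\right) + G = 2 G^{2} + G = G + 2 G^{2}$)
$\left(P{\left(V{\left(5,z{\left(-4 \right)} \right)} \right)} + 109\right) L{\left(7 \right)} = \left(5 \left(1 + 2 \cdot 5\right) + 109\right) 7 = \left(5 \left(1 + 10\right) + 109\right) 7 = \left(5 \cdot 11 + 109\right) 7 = \left(55 + 109\right) 7 = 164 \cdot 7 = 1148$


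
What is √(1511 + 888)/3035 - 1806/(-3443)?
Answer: 1806/3443 + √2399/3035 ≈ 0.54068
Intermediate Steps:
√(1511 + 888)/3035 - 1806/(-3443) = √2399*(1/3035) - 1806*(-1/3443) = √2399/3035 + 1806/3443 = 1806/3443 + √2399/3035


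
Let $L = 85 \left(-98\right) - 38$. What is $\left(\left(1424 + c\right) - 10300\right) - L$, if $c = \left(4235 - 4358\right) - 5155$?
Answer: $-5786$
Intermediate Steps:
$c = -5278$ ($c = -123 - 5155 = -5278$)
$L = -8368$ ($L = -8330 - 38 = -8368$)
$\left(\left(1424 + c\right) - 10300\right) - L = \left(\left(1424 - 5278\right) - 10300\right) - -8368 = \left(-3854 - 10300\right) + 8368 = -14154 + 8368 = -5786$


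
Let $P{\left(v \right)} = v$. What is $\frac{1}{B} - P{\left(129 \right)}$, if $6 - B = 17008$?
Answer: $- \frac{2193259}{17002} \approx -129.0$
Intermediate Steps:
$B = -17002$ ($B = 6 - 17008 = -17002$)
$\frac{1}{B} - P{\left(129 \right)} = \frac{1}{-17002} - 129 = - \frac{1}{17002} - 129 = - \frac{2193259}{17002}$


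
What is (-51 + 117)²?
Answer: 4356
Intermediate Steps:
(-51 + 117)² = 66² = 4356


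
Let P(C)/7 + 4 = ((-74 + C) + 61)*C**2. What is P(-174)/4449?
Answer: -39631312/4449 ≈ -8907.9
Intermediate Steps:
P(C) = -28 + 7*C**2*(-13 + C) (P(C) = -28 + 7*(((-74 + C) + 61)*C**2) = -28 + 7*((-13 + C)*C**2) = -28 + 7*(C**2*(-13 + C)) = -28 + 7*C**2*(-13 + C))
P(-174)/4449 = (-28 - 91*(-174)**2 + 7*(-174)**3)/4449 = (-28 - 91*30276 + 7*(-5268024))*(1/4449) = (-28 - 2755116 - 36876168)*(1/4449) = -39631312*1/4449 = -39631312/4449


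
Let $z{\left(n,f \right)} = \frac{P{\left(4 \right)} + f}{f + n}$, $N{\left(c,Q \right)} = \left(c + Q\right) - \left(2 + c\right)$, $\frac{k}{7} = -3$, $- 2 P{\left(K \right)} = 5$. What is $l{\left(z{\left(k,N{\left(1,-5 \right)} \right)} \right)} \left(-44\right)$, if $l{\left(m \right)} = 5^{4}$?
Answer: $-27500$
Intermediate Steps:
$P{\left(K \right)} = - \frac{5}{2}$ ($P{\left(K \right)} = \left(- \frac{1}{2}\right) 5 = - \frac{5}{2}$)
$k = -21$ ($k = 7 \left(-3\right) = -21$)
$N{\left(c,Q \right)} = -2 + Q$ ($N{\left(c,Q \right)} = \left(Q + c\right) - \left(2 + c\right) = -2 + Q$)
$z{\left(n,f \right)} = \frac{- \frac{5}{2} + f}{f + n}$
$l{\left(m \right)} = 625$
$l{\left(z{\left(k,N{\left(1,-5 \right)} \right)} \right)} \left(-44\right) = 625 \left(-44\right) = -27500$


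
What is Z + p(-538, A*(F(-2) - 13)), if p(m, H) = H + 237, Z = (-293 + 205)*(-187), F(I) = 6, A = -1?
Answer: 16700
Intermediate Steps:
Z = 16456 (Z = -88*(-187) = 16456)
p(m, H) = 237 + H
Z + p(-538, A*(F(-2) - 13)) = 16456 + (237 - (6 - 13)) = 16456 + (237 - 1*(-7)) = 16456 + (237 + 7) = 16456 + 244 = 16700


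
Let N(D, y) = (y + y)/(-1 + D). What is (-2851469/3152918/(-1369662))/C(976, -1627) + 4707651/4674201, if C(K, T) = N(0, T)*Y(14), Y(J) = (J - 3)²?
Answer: 381165834468348867431353/378457477972522625279064 ≈ 1.0072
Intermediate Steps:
N(D, y) = 2*y/(-1 + D) (N(D, y) = (2*y)/(-1 + D) = 2*y/(-1 + D))
Y(J) = (-3 + J)²
C(K, T) = -242*T (C(K, T) = (2*T/(-1 + 0))*(-3 + 14)² = (2*T/(-1))*11² = (2*T*(-1))*121 = -2*T*121 = -242*T)
(-2851469/3152918/(-1369662))/C(976, -1627) + 4707651/4674201 = (-2851469/3152918/(-1369662))/((-242*(-1627))) + 4707651/4674201 = (-2851469*1/3152918*(-1/1369662))/393734 + 4707651*(1/4674201) = -2851469/3152918*(-1/1369662)*(1/393734) + 1569217/1558067 = (2851469/4318431973716)*(1/393734) + 1569217/1558067 = 2851469/1700313494739095544 + 1569217/1558067 = 381165834468348867431353/378457477972522625279064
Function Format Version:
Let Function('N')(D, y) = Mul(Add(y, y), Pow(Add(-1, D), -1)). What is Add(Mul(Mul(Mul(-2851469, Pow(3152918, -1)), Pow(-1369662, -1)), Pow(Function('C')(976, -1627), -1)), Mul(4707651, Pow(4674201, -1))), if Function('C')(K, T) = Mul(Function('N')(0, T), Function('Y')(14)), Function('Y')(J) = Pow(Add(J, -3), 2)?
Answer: Rational(381165834468348867431353, 378457477972522625279064) ≈ 1.0072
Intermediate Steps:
Function('N')(D, y) = Mul(2, y, Pow(Add(-1, D), -1)) (Function('N')(D, y) = Mul(Mul(2, y), Pow(Add(-1, D), -1)) = Mul(2, y, Pow(Add(-1, D), -1)))
Function('Y')(J) = Pow(Add(-3, J), 2)
Function('C')(K, T) = Mul(-242, T) (Function('C')(K, T) = Mul(Mul(2, T, Pow(Add(-1, 0), -1)), Pow(Add(-3, 14), 2)) = Mul(Mul(2, T, Pow(-1, -1)), Pow(11, 2)) = Mul(Mul(2, T, -1), 121) = Mul(Mul(-2, T), 121) = Mul(-242, T))
Add(Mul(Mul(Mul(-2851469, Pow(3152918, -1)), Pow(-1369662, -1)), Pow(Function('C')(976, -1627), -1)), Mul(4707651, Pow(4674201, -1))) = Add(Mul(Mul(Mul(-2851469, Pow(3152918, -1)), Pow(-1369662, -1)), Pow(Mul(-242, -1627), -1)), Mul(4707651, Pow(4674201, -1))) = Add(Mul(Mul(Mul(-2851469, Rational(1, 3152918)), Rational(-1, 1369662)), Pow(393734, -1)), Mul(4707651, Rational(1, 4674201))) = Add(Mul(Mul(Rational(-2851469, 3152918), Rational(-1, 1369662)), Rational(1, 393734)), Rational(1569217, 1558067)) = Add(Mul(Rational(2851469, 4318431973716), Rational(1, 393734)), Rational(1569217, 1558067)) = Add(Rational(2851469, 1700313494739095544), Rational(1569217, 1558067)) = Rational(381165834468348867431353, 378457477972522625279064)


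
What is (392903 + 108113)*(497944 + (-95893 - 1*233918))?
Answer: 84237323128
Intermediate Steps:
(392903 + 108113)*(497944 + (-95893 - 1*233918)) = 501016*(497944 + (-95893 - 233918)) = 501016*(497944 - 329811) = 501016*168133 = 84237323128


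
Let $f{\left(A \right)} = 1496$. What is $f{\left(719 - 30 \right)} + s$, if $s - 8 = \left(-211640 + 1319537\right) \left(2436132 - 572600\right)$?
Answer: $2064601513708$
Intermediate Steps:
$s = 2064601512212$ ($s = 8 + \left(-211640 + 1319537\right) \left(2436132 - 572600\right) = 8 + 1107897 \cdot 1863532 = 8 + 2064601512204 = 2064601512212$)
$f{\left(719 - 30 \right)} + s = 1496 + 2064601512212 = 2064601513708$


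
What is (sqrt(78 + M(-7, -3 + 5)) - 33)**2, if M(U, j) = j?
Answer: 1169 - 264*sqrt(5) ≈ 578.68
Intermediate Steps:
(sqrt(78 + M(-7, -3 + 5)) - 33)**2 = (sqrt(78 + (-3 + 5)) - 33)**2 = (sqrt(78 + 2) - 33)**2 = (sqrt(80) - 33)**2 = (4*sqrt(5) - 33)**2 = (-33 + 4*sqrt(5))**2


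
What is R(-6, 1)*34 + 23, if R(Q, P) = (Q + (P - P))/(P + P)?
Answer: -79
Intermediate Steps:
R(Q, P) = Q/(2*P) (R(Q, P) = (Q + 0)/((2*P)) = Q*(1/(2*P)) = Q/(2*P))
R(-6, 1)*34 + 23 = ((1/2)*(-6)/1)*34 + 23 = ((1/2)*(-6)*1)*34 + 23 = -3*34 + 23 = -102 + 23 = -79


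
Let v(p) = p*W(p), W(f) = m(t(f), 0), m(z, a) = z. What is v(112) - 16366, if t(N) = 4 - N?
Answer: -28462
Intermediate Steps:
W(f) = 4 - f
v(p) = p*(4 - p)
v(112) - 16366 = 112*(4 - 1*112) - 16366 = 112*(4 - 112) - 16366 = 112*(-108) - 16366 = -12096 - 16366 = -28462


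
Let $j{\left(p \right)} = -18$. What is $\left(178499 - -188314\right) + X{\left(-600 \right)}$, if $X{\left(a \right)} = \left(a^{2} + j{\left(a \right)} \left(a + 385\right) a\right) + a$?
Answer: $-1595787$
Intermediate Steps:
$X{\left(a \right)} = a + a^{2} + a \left(-6930 - 18 a\right)$ ($X{\left(a \right)} = \left(a^{2} + - 18 \left(a + 385\right) a\right) + a = \left(a^{2} + - 18 \left(385 + a\right) a\right) + a = \left(a^{2} + \left(-6930 - 18 a\right) a\right) + a = \left(a^{2} + a \left(-6930 - 18 a\right)\right) + a = a + a^{2} + a \left(-6930 - 18 a\right)$)
$\left(178499 - -188314\right) + X{\left(-600 \right)} = \left(178499 - -188314\right) - 600 \left(-6929 - -10200\right) = \left(178499 + 188314\right) - 600 \left(-6929 + 10200\right) = 366813 - 1962600 = -1595787$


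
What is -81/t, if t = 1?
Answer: -81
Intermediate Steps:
-81/t = -81/1 = 1*(-81) = -81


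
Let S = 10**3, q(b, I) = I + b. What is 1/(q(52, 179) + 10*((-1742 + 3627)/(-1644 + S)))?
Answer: 322/64957 ≈ 0.0049571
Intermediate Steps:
S = 1000
1/(q(52, 179) + 10*((-1742 + 3627)/(-1644 + S))) = 1/((179 + 52) + 10*((-1742 + 3627)/(-1644 + 1000))) = 1/(231 + 10*(1885/(-644))) = 1/(231 + 10*(1885*(-1/644))) = 1/(231 + 10*(-1885/644)) = 1/(231 - 9425/322) = 1/(64957/322) = 322/64957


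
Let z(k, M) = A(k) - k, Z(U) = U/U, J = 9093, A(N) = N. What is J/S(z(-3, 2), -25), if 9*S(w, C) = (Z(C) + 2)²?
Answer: 9093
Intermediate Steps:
Z(U) = 1
z(k, M) = 0 (z(k, M) = k - k = 0)
S(w, C) = 1 (S(w, C) = (1 + 2)²/9 = (⅑)*3² = (⅑)*9 = 1)
J/S(z(-3, 2), -25) = 9093/1 = 9093*1 = 9093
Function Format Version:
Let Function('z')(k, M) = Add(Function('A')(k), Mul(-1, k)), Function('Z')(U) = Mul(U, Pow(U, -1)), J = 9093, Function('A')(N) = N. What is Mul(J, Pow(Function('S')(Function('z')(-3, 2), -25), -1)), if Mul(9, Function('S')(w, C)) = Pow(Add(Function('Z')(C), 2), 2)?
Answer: 9093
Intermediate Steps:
Function('Z')(U) = 1
Function('z')(k, M) = 0 (Function('z')(k, M) = Add(k, Mul(-1, k)) = 0)
Function('S')(w, C) = 1 (Function('S')(w, C) = Mul(Rational(1, 9), Pow(Add(1, 2), 2)) = Mul(Rational(1, 9), Pow(3, 2)) = Mul(Rational(1, 9), 9) = 1)
Mul(J, Pow(Function('S')(Function('z')(-3, 2), -25), -1)) = Mul(9093, Pow(1, -1)) = Mul(9093, 1) = 9093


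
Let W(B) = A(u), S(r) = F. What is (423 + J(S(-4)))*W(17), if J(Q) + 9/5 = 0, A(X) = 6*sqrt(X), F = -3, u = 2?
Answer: 12636*sqrt(2)/5 ≈ 3574.0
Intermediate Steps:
S(r) = -3
W(B) = 6*sqrt(2)
J(Q) = -9/5 (J(Q) = -9/5 + 0 = -9/5)
(423 + J(S(-4)))*W(17) = (423 - 9/5)*(6*sqrt(2)) = 2106*(6*sqrt(2))/5 = 12636*sqrt(2)/5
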